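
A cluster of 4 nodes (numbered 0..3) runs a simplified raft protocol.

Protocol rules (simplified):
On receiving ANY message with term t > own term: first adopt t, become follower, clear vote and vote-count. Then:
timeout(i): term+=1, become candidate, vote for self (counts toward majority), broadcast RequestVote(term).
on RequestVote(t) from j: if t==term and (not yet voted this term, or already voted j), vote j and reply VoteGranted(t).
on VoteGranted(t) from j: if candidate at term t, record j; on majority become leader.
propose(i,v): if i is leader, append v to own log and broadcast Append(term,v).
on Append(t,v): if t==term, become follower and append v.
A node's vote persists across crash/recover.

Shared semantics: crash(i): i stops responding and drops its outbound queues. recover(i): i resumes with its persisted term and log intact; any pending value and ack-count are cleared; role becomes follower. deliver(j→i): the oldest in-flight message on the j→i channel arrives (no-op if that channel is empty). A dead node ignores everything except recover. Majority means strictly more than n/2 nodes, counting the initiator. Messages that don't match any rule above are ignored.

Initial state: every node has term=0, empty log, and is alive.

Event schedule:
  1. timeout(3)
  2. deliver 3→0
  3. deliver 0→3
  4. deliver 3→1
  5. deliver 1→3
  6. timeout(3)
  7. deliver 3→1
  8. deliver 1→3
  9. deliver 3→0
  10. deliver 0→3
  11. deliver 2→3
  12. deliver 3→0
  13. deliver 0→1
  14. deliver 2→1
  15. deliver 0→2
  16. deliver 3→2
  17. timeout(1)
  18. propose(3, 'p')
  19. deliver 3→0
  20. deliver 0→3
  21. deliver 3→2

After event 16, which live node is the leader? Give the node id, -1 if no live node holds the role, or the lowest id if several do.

step 1 timeout(3): 3={cand,t=1,log=-}
step 2 deliver 3→0: 0={foll,t=1,log=-}
step 3 deliver 0→3: —
step 4 deliver 3→1: 1={foll,t=1,log=-}
step 5 deliver 1→3: 3={lead,t=1,log=-}
step 6 timeout(3): 3={cand,t=2,log=-}
step 7 deliver 3→1: 1={foll,t=2,log=-}
step 8 deliver 1→3: —
step 9 deliver 3→0: 0={foll,t=2,log=-}
step 10 deliver 0→3: 3={lead,t=2,log=-}
step 11 deliver 2→3: —
step 12 deliver 3→0: —
step 13 deliver 0→1: —
step 14 deliver 2→1: —
step 15 deliver 0→2: —
step 16 deliver 3→2: 2={foll,t=1,log=-}

3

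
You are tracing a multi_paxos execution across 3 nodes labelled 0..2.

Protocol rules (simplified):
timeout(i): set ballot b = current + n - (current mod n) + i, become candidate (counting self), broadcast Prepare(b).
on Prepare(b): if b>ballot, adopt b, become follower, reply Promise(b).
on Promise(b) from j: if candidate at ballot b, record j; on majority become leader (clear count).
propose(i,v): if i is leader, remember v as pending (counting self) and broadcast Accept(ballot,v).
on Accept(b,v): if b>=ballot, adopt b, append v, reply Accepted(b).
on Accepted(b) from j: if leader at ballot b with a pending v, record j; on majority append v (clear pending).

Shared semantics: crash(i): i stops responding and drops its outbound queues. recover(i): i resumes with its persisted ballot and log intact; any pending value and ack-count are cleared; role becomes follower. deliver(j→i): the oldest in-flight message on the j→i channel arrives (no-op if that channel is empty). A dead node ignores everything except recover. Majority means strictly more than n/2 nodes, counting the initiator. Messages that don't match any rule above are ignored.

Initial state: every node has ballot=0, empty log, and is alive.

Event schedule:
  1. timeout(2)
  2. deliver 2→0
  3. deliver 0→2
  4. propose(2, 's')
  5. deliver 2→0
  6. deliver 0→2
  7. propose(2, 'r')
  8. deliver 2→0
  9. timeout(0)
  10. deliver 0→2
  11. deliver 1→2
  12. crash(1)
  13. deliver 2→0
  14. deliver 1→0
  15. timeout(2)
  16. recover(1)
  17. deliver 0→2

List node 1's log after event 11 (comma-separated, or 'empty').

empty

after 1 — timeout(2): n2:cand/b5/[-]
after 2 — deliver 2→0: n0:foll/b5/[-]
after 3 — deliver 0→2: n2:lead/b5/[-]
after 4 — propose(2,'s'): ·
after 5 — deliver 2→0: n0:foll/b5/[s]
after 6 — deliver 0→2: n2:lead/b5/[s]
after 7 — propose(2,'r'): ·
after 8 — deliver 2→0: n0:foll/b5/[s,r]
after 9 — timeout(0): n0:cand/b6/[s,r]
after 10 — deliver 0→2: n2:lead/b5/[s,r]
after 11 — deliver 1→2: ·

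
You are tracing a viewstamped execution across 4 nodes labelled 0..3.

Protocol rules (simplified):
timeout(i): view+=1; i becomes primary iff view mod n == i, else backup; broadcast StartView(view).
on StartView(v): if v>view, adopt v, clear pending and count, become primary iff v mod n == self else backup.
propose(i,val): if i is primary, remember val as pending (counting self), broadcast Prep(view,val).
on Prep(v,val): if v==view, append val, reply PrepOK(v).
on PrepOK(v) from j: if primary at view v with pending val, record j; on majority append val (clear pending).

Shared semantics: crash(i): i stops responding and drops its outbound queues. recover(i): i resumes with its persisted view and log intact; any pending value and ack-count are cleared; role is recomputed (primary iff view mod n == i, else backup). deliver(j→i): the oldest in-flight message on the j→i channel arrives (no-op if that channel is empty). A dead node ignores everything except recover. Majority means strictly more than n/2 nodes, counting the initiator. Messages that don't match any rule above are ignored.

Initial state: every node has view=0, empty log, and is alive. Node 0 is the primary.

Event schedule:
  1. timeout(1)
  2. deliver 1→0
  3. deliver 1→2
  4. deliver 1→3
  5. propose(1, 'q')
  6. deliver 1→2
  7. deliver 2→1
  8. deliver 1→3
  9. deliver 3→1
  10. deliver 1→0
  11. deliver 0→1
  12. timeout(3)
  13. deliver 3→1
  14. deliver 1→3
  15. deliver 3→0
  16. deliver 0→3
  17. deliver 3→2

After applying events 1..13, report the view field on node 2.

1. timeout(1):  <1:prim v1 ->
2. deliver 1→0:  <0:back v1 ->
3. deliver 1→2:  <2:back v1 ->
4. deliver 1→3:  <3:back v1 ->
5. propose(1,'q'):  nop
6. deliver 1→2:  <2:back v1 q>
7. deliver 2→1:  nop
8. deliver 1→3:  <3:back v1 q>
9. deliver 3→1:  <1:prim v1 q>
10. deliver 1→0:  <0:back v1 q>
11. deliver 0→1:  nop
12. timeout(3):  <3:back v2 q>
13. deliver 3→1:  <1:back v2 q>

1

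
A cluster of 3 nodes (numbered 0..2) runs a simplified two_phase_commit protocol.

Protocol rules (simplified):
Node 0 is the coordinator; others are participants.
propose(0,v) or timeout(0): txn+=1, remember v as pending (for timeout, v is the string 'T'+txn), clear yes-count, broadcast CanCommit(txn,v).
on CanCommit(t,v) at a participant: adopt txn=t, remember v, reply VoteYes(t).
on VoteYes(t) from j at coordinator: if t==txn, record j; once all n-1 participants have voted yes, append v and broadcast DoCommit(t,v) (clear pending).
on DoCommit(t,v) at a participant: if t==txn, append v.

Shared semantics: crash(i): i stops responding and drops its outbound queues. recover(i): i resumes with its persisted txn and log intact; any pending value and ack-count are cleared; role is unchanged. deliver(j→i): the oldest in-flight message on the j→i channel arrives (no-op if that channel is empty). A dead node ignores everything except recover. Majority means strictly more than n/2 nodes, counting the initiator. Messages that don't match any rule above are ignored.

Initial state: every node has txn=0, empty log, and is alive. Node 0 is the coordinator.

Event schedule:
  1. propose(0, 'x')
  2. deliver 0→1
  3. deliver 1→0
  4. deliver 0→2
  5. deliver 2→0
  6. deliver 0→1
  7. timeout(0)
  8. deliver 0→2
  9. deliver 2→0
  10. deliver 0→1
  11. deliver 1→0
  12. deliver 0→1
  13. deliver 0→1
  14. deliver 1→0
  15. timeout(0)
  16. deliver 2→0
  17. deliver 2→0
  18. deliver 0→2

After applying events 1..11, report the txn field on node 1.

2

after 1 — propose(0,'x'): n0:coor/t1/[-]
after 2 — deliver 0→1: n1:part/t1/[-]
after 3 — deliver 1→0: ·
after 4 — deliver 0→2: n2:part/t1/[-]
after 5 — deliver 2→0: n0:coor/t1/[x]
after 6 — deliver 0→1: n1:part/t1/[x]
after 7 — timeout(0): n0:coor/t2/[x]
after 8 — deliver 0→2: n2:part/t1/[x]
after 9 — deliver 2→0: ·
after 10 — deliver 0→1: n1:part/t2/[x]
after 11 — deliver 1→0: ·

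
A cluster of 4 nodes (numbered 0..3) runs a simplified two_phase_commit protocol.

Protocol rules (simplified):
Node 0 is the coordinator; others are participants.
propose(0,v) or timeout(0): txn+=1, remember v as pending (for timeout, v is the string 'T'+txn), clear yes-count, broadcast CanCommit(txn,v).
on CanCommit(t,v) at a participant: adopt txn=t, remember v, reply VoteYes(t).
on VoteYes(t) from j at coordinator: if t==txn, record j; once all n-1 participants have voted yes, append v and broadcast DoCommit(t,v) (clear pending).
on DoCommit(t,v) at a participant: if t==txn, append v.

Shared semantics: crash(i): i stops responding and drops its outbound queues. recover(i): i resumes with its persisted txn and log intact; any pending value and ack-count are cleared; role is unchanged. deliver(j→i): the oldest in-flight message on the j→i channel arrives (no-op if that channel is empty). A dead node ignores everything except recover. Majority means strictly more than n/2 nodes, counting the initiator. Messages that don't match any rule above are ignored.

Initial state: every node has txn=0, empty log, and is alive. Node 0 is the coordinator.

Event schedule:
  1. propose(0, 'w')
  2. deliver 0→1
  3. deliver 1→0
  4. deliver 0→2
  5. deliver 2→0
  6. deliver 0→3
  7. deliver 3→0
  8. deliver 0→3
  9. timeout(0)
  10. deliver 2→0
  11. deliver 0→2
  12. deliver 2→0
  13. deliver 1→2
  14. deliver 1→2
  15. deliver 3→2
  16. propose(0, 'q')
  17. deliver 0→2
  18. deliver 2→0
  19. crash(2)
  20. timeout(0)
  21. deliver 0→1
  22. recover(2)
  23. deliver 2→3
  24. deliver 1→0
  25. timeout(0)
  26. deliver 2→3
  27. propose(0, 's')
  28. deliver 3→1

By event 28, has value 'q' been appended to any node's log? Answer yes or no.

[1] propose(0,'w') → N0(coor t1 [-])
[2] deliver 0→1 → N1(part t1 [-])
[3] deliver 1→0 → ∅
[4] deliver 0→2 → N2(part t1 [-])
[5] deliver 2→0 → ∅
[6] deliver 0→3 → N3(part t1 [-])
[7] deliver 3→0 → N0(coor t1 [w])
[8] deliver 0→3 → N3(part t1 [w])
[9] timeout(0) → N0(coor t2 [w])
[10] deliver 2→0 → ∅
[11] deliver 0→2 → N2(part t1 [w])
[12] deliver 2→0 → ∅
[13] deliver 1→2 → ∅
[14] deliver 1→2 → ∅
[15] deliver 3→2 → ∅
[16] propose(0,'q') → N0(coor t3 [w])
[17] deliver 0→2 → N2(part t2 [w])
[18] deliver 2→0 → ∅
[19] crash(2) → N2(✗part t2 [w])
[20] timeout(0) → N0(coor t4 [w])
[21] deliver 0→1 → N1(part t1 [w])
[22] recover(2) → N2(part t2 [w])
[23] deliver 2→3 → ∅
[24] deliver 1→0 → ∅
[25] timeout(0) → N0(coor t5 [w])
[26] deliver 2→3 → ∅
[27] propose(0,'s') → N0(coor t6 [w])
[28] deliver 3→1 → ∅

no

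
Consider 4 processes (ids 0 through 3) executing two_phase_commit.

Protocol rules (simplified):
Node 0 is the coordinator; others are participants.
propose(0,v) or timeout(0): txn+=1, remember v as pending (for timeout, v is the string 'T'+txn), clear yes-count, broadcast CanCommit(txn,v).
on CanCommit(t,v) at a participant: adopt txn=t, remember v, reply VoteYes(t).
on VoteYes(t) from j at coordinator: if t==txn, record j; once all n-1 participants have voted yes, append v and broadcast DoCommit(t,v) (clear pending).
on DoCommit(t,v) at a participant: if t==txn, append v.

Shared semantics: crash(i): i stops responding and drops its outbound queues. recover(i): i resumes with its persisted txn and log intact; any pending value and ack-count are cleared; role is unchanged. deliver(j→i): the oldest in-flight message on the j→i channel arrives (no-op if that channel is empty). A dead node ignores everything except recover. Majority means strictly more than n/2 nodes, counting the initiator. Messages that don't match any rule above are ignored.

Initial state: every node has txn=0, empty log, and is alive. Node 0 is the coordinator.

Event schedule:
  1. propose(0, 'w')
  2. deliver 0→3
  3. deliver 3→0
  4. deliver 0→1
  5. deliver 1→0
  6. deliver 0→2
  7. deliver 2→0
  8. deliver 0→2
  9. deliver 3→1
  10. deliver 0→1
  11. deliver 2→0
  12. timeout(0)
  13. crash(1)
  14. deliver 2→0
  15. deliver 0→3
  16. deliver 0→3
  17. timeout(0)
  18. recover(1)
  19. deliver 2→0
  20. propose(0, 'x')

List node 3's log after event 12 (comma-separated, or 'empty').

empty

step 1 propose(0,'w'): 0={coor,t=1,log=-}
step 2 deliver 0→3: 3={part,t=1,log=-}
step 3 deliver 3→0: —
step 4 deliver 0→1: 1={part,t=1,log=-}
step 5 deliver 1→0: —
step 6 deliver 0→2: 2={part,t=1,log=-}
step 7 deliver 2→0: 0={coor,t=1,log=w}
step 8 deliver 0→2: 2={part,t=1,log=w}
step 9 deliver 3→1: —
step 10 deliver 0→1: 1={part,t=1,log=w}
step 11 deliver 2→0: —
step 12 timeout(0): 0={coor,t=2,log=w}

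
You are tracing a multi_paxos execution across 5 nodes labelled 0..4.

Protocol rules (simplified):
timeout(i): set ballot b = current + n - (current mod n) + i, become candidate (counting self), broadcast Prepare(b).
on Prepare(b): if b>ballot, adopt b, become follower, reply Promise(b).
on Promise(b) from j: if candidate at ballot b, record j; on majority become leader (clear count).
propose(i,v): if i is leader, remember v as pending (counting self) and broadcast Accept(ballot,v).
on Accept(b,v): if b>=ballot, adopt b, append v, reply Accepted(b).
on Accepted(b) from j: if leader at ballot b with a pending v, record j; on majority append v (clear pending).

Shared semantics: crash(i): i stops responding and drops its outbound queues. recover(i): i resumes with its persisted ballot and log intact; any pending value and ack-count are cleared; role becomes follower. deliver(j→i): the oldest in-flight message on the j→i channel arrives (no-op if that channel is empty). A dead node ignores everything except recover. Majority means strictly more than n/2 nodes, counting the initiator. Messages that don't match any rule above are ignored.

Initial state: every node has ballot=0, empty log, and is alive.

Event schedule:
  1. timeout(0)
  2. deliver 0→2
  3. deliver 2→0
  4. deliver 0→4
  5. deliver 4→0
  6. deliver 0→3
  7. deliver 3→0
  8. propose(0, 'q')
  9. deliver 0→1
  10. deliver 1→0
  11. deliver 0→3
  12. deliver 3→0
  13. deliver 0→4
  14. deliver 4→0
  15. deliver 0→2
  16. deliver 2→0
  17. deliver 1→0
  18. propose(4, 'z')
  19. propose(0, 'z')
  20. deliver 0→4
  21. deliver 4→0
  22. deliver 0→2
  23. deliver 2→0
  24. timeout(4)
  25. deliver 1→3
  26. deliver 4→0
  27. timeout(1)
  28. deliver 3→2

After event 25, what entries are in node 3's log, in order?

e1 timeout(0): 0[cand,b=5,-]
e2 deliver 0→2: 2[foll,b=5,-]
e3 deliver 2→0: ·
e4 deliver 0→4: 4[foll,b=5,-]
e5 deliver 4→0: 0[lead,b=5,-]
e6 deliver 0→3: 3[foll,b=5,-]
e7 deliver 3→0: ·
e8 propose(0,'q'): ·
e9 deliver 0→1: 1[foll,b=5,-]
e10 deliver 1→0: ·
e11 deliver 0→3: 3[foll,b=5,q]
e12 deliver 3→0: ·
e13 deliver 0→4: 4[foll,b=5,q]
e14 deliver 4→0: 0[lead,b=5,q]
e15 deliver 0→2: 2[foll,b=5,q]
e16 deliver 2→0: ·
e17 deliver 1→0: ·
e18 propose(4,'z'): ·
e19 propose(0,'z'): ·
e20 deliver 0→4: 4[foll,b=5,q,z]
e21 deliver 4→0: ·
e22 deliver 0→2: 2[foll,b=5,q,z]
e23 deliver 2→0: 0[lead,b=5,q,z]
e24 timeout(4): 4[cand,b=14,q,z]
e25 deliver 1→3: ·

q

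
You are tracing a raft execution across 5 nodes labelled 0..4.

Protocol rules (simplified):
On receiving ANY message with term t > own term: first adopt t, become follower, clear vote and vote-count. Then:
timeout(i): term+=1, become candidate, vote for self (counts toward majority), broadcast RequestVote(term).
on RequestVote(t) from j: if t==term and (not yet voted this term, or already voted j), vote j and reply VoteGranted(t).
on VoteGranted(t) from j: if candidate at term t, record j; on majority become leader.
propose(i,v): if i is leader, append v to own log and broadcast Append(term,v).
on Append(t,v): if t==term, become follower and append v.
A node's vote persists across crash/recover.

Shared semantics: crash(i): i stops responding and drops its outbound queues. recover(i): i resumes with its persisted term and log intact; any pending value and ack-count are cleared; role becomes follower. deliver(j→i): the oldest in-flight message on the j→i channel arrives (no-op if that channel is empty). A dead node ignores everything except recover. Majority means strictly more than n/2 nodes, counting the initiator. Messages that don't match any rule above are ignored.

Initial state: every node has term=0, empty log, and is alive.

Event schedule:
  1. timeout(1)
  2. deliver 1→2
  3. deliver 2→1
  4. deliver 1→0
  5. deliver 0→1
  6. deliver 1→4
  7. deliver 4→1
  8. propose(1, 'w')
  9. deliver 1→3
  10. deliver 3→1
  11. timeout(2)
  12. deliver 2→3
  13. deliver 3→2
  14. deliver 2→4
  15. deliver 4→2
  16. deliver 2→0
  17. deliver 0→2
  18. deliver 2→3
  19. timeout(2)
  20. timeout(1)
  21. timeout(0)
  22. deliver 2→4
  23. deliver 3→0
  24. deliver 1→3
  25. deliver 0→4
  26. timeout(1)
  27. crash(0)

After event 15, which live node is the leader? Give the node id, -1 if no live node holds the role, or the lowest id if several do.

step 1 timeout(1): 1={cand,t=1,log=-}
step 2 deliver 1→2: 2={foll,t=1,log=-}
step 3 deliver 2→1: —
step 4 deliver 1→0: 0={foll,t=1,log=-}
step 5 deliver 0→1: 1={lead,t=1,log=-}
step 6 deliver 1→4: 4={foll,t=1,log=-}
step 7 deliver 4→1: —
step 8 propose(1,'w'): 1={lead,t=1,log=w}
step 9 deliver 1→3: 3={foll,t=1,log=-}
step 10 deliver 3→1: —
step 11 timeout(2): 2={cand,t=2,log=-}
step 12 deliver 2→3: 3={foll,t=2,log=-}
step 13 deliver 3→2: —
step 14 deliver 2→4: 4={foll,t=2,log=-}
step 15 deliver 4→2: 2={lead,t=2,log=-}

1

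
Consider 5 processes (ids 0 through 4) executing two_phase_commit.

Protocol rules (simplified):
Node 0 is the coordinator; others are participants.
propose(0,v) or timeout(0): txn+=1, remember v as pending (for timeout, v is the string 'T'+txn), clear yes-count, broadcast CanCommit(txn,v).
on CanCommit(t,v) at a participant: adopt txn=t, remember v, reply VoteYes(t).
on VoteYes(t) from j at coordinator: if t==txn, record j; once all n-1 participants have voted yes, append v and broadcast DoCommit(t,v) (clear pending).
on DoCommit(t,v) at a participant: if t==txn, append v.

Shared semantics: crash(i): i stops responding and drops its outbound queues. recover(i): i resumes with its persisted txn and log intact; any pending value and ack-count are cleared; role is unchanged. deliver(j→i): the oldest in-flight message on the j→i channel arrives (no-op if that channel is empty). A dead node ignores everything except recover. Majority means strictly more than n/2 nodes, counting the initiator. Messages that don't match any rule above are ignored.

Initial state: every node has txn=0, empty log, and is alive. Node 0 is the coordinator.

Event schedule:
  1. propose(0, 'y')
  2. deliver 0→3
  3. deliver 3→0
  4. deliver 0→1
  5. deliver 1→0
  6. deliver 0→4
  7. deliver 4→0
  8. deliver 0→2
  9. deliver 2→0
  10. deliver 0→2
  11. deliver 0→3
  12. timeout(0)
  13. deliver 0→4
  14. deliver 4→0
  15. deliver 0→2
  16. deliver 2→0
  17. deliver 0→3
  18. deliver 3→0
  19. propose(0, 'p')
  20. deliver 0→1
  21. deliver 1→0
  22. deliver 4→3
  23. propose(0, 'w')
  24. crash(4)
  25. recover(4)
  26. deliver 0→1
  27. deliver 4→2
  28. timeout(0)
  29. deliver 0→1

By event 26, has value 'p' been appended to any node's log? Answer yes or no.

no

1. propose(0,'y'):  <0:coor t1 ->
2. deliver 0→3:  <3:part t1 ->
3. deliver 3→0:  nop
4. deliver 0→1:  <1:part t1 ->
5. deliver 1→0:  nop
6. deliver 0→4:  <4:part t1 ->
7. deliver 4→0:  nop
8. deliver 0→2:  <2:part t1 ->
9. deliver 2→0:  <0:coor t1 y>
10. deliver 0→2:  <2:part t1 y>
11. deliver 0→3:  <3:part t1 y>
12. timeout(0):  <0:coor t2 y>
13. deliver 0→4:  <4:part t1 y>
14. deliver 4→0:  nop
15. deliver 0→2:  <2:part t2 y>
16. deliver 2→0:  nop
17. deliver 0→3:  <3:part t2 y>
18. deliver 3→0:  nop
19. propose(0,'p'):  <0:coor t3 y>
20. deliver 0→1:  <1:part t1 y>
21. deliver 1→0:  nop
22. deliver 4→3:  nop
23. propose(0,'w'):  <0:coor t4 y>
24. crash(4):  <4:✗part t1 y>
25. recover(4):  <4:part t1 y>
26. deliver 0→1:  <1:part t2 y>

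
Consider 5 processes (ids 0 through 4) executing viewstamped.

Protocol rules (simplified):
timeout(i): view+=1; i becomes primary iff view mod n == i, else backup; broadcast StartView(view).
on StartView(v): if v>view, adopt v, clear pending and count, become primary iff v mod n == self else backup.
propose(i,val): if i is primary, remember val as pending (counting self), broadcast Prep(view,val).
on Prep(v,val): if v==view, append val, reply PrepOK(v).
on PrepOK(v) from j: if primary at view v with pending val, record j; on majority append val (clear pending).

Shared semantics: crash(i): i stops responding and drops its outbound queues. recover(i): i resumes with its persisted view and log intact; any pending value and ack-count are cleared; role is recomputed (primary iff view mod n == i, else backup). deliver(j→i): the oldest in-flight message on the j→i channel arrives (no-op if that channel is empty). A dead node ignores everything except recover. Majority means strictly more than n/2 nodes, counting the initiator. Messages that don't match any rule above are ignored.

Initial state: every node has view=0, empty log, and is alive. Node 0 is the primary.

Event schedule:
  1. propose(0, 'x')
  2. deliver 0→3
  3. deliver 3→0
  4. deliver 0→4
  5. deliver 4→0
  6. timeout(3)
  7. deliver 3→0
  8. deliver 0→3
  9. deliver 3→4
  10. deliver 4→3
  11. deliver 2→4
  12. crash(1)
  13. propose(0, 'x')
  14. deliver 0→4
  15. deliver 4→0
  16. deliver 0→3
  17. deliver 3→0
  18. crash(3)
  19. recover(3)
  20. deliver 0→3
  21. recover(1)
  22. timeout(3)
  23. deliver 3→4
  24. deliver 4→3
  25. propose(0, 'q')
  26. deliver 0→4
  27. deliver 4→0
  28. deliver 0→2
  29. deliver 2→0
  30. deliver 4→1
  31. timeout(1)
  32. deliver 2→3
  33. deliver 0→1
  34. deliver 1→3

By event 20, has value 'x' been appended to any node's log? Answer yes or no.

yes

1. propose(0,'x'):  nop
2. deliver 0→3:  <3:back v0 x>
3. deliver 3→0:  nop
4. deliver 0→4:  <4:back v0 x>
5. deliver 4→0:  <0:prim v0 x>
6. timeout(3):  <3:back v1 x>
7. deliver 3→0:  <0:back v1 x>
8. deliver 0→3:  nop
9. deliver 3→4:  <4:back v1 x>
10. deliver 4→3:  nop
11. deliver 2→4:  nop
12. crash(1):  <1:✗back v0 ->
13. propose(0,'x'):  nop
14. deliver 0→4:  nop
15. deliver 4→0:  nop
16. deliver 0→3:  nop
17. deliver 3→0:  nop
18. crash(3):  <3:✗back v1 x>
19. recover(3):  <3:back v1 x>
20. deliver 0→3:  nop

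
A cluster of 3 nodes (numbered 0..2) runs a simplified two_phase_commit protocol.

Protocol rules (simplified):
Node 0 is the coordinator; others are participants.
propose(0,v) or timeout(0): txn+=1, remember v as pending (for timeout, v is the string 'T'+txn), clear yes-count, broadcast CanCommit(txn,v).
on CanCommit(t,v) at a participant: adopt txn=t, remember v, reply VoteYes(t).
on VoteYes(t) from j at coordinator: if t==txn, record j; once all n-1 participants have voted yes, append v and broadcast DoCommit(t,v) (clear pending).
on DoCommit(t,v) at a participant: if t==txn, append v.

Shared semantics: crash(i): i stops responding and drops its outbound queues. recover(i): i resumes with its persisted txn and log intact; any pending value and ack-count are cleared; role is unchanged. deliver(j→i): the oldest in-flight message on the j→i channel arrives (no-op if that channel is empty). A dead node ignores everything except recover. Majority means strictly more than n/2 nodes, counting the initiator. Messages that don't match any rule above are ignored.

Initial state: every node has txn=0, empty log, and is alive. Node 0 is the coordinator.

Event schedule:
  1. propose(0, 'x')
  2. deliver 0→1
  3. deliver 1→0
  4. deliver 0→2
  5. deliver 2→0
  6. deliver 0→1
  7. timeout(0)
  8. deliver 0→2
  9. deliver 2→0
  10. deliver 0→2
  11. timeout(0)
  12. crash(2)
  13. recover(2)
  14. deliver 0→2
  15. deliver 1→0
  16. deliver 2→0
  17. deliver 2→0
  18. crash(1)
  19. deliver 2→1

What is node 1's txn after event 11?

1

1. propose(0,'x'):  <0:coor t1 ->
2. deliver 0→1:  <1:part t1 ->
3. deliver 1→0:  nop
4. deliver 0→2:  <2:part t1 ->
5. deliver 2→0:  <0:coor t1 x>
6. deliver 0→1:  <1:part t1 x>
7. timeout(0):  <0:coor t2 x>
8. deliver 0→2:  <2:part t1 x>
9. deliver 2→0:  nop
10. deliver 0→2:  <2:part t2 x>
11. timeout(0):  <0:coor t3 x>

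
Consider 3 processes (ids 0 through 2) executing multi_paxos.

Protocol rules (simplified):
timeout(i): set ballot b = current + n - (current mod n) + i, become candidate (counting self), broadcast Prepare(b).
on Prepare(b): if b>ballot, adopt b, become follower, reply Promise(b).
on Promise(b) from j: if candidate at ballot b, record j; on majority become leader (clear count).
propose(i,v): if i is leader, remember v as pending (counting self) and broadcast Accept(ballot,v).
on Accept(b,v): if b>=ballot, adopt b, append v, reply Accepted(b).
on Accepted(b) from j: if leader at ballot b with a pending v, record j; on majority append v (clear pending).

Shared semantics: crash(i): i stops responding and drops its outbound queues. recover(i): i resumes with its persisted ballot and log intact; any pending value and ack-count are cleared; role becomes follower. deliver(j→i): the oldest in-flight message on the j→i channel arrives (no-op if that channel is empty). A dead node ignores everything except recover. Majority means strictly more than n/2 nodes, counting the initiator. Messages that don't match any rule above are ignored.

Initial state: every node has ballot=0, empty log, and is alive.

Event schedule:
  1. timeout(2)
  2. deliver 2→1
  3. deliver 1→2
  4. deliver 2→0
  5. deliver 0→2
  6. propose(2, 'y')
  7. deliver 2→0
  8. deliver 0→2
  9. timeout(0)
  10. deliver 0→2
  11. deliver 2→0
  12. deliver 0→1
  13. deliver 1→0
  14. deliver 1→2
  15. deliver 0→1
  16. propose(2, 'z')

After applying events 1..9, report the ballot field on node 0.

[1] timeout(2) → N2(cand b5 [-])
[2] deliver 2→1 → N1(foll b5 [-])
[3] deliver 1→2 → N2(lead b5 [-])
[4] deliver 2→0 → N0(foll b5 [-])
[5] deliver 0→2 → ∅
[6] propose(2,'y') → ∅
[7] deliver 2→0 → N0(foll b5 [y])
[8] deliver 0→2 → N2(lead b5 [y])
[9] timeout(0) → N0(cand b6 [y])

6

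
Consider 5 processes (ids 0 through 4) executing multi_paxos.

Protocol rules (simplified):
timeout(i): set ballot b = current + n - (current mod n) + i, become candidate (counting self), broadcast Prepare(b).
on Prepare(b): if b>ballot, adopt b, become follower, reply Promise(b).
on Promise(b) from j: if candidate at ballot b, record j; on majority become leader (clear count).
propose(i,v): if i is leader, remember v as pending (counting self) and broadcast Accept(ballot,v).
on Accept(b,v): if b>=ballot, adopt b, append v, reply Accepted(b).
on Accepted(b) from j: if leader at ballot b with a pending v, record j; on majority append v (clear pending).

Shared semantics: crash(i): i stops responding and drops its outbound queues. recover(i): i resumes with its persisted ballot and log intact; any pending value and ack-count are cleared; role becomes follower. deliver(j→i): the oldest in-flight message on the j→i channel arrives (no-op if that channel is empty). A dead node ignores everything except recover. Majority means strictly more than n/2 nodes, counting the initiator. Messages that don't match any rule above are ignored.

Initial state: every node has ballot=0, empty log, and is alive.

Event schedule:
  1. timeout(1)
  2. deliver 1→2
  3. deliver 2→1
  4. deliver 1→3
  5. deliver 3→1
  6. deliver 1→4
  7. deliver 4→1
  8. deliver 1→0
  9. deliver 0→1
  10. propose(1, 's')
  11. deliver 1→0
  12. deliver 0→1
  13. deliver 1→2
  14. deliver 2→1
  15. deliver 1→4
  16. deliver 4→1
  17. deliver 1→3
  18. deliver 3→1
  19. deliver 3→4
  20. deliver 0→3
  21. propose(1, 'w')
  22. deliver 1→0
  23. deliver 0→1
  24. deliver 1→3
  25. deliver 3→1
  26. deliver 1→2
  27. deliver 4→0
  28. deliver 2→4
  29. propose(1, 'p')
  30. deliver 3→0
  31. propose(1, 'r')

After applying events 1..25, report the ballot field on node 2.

6

1. timeout(1):  <1:cand b6 ->
2. deliver 1→2:  <2:foll b6 ->
3. deliver 2→1:  nop
4. deliver 1→3:  <3:foll b6 ->
5. deliver 3→1:  <1:lead b6 ->
6. deliver 1→4:  <4:foll b6 ->
7. deliver 4→1:  nop
8. deliver 1→0:  <0:foll b6 ->
9. deliver 0→1:  nop
10. propose(1,'s'):  nop
11. deliver 1→0:  <0:foll b6 s>
12. deliver 0→1:  nop
13. deliver 1→2:  <2:foll b6 s>
14. deliver 2→1:  <1:lead b6 s>
15. deliver 1→4:  <4:foll b6 s>
16. deliver 4→1:  nop
17. deliver 1→3:  <3:foll b6 s>
18. deliver 3→1:  nop
19. deliver 3→4:  nop
20. deliver 0→3:  nop
21. propose(1,'w'):  nop
22. deliver 1→0:  <0:foll b6 s,w>
23. deliver 0→1:  nop
24. deliver 1→3:  <3:foll b6 s,w>
25. deliver 3→1:  <1:lead b6 s,w>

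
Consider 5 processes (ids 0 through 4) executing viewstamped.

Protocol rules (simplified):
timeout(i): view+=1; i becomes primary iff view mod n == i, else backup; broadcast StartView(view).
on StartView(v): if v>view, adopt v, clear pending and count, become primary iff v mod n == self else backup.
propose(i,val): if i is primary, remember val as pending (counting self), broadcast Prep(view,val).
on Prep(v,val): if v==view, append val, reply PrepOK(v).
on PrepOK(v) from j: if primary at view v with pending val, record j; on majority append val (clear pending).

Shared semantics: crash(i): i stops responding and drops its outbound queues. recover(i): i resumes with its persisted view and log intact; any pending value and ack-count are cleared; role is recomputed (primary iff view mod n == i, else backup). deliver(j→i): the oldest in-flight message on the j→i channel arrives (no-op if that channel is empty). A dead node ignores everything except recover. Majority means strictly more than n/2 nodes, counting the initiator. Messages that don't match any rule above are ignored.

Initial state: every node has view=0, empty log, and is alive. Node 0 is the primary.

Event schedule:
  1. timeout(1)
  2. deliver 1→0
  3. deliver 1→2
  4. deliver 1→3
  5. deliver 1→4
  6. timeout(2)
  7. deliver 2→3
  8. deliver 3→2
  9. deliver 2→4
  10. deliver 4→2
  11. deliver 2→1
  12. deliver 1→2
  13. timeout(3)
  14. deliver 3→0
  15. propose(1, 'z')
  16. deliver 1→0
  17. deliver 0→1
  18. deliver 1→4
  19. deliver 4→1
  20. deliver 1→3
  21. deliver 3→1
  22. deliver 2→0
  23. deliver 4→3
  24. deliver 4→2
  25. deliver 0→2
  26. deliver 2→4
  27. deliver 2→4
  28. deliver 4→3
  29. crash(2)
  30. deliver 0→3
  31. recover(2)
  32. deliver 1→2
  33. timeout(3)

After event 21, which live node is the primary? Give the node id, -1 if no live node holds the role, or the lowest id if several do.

2

after 1 — timeout(1): n1:prim/v1/[-]
after 2 — deliver 1→0: n0:back/v1/[-]
after 3 — deliver 1→2: n2:back/v1/[-]
after 4 — deliver 1→3: n3:back/v1/[-]
after 5 — deliver 1→4: n4:back/v1/[-]
after 6 — timeout(2): n2:prim/v2/[-]
after 7 — deliver 2→3: n3:back/v2/[-]
after 8 — deliver 3→2: ·
after 9 — deliver 2→4: n4:back/v2/[-]
after 10 — deliver 4→2: ·
after 11 — deliver 2→1: n1:back/v2/[-]
after 12 — deliver 1→2: ·
after 13 — timeout(3): n3:prim/v3/[-]
after 14 — deliver 3→0: n0:back/v3/[-]
after 15 — propose(1,'z'): ·
after 16 — deliver 1→0: ·
after 17 — deliver 0→1: ·
after 18 — deliver 1→4: ·
after 19 — deliver 4→1: ·
after 20 — deliver 1→3: ·
after 21 — deliver 3→1: n1:back/v3/[-]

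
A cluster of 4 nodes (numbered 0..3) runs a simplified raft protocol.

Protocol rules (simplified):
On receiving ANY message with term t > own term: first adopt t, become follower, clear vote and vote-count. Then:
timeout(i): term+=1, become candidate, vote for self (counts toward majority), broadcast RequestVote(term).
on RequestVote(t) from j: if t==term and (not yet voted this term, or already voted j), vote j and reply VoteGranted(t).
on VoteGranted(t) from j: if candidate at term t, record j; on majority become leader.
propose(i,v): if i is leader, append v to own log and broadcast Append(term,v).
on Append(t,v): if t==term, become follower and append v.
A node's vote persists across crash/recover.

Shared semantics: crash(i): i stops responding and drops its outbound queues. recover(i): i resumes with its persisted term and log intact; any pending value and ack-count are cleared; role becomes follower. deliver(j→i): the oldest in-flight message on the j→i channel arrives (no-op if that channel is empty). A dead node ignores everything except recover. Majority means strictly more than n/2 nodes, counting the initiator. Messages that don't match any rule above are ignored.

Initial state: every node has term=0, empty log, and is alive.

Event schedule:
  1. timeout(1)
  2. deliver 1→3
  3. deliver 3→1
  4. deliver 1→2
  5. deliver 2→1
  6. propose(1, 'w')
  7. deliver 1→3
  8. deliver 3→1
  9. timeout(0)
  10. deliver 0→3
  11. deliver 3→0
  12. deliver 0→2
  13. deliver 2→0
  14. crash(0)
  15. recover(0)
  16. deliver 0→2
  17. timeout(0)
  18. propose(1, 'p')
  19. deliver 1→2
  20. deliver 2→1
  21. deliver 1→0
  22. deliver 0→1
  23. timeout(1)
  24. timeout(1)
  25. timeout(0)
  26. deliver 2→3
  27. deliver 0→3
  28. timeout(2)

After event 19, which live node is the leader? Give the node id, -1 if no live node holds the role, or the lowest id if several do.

1

step 1 timeout(1): 1={cand,t=1,log=-}
step 2 deliver 1→3: 3={foll,t=1,log=-}
step 3 deliver 3→1: —
step 4 deliver 1→2: 2={foll,t=1,log=-}
step 5 deliver 2→1: 1={lead,t=1,log=-}
step 6 propose(1,'w'): 1={lead,t=1,log=w}
step 7 deliver 1→3: 3={foll,t=1,log=w}
step 8 deliver 3→1: —
step 9 timeout(0): 0={cand,t=1,log=-}
step 10 deliver 0→3: —
step 11 deliver 3→0: —
step 12 deliver 0→2: —
step 13 deliver 2→0: —
step 14 crash(0): 0={✗cand,t=1,log=-}
step 15 recover(0): 0={foll,t=1,log=-}
step 16 deliver 0→2: —
step 17 timeout(0): 0={cand,t=2,log=-}
step 18 propose(1,'p'): 1={lead,t=1,log=w,p}
step 19 deliver 1→2: 2={foll,t=1,log=w}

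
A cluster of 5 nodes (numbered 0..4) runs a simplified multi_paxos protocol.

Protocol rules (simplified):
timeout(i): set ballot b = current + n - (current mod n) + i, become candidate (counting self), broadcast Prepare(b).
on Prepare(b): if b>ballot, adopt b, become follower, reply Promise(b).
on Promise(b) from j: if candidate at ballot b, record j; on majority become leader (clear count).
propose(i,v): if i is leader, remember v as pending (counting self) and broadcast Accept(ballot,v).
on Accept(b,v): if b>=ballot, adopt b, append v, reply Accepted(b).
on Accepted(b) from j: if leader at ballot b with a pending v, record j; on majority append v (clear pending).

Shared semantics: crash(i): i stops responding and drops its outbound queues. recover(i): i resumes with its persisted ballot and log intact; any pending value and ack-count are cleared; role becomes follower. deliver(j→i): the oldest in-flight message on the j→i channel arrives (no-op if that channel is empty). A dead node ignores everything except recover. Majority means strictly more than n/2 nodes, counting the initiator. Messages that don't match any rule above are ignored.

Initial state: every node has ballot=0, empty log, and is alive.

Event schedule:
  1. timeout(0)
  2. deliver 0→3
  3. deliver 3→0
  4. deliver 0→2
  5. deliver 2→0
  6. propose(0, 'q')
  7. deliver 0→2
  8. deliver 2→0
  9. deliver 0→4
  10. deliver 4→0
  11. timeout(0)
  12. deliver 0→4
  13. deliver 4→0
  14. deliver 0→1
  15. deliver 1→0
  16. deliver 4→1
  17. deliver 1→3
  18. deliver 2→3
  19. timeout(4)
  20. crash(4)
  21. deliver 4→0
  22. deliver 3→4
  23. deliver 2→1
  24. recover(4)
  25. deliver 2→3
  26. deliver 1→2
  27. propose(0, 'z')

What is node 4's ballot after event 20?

14

[1] timeout(0) → N0(cand b5 [-])
[2] deliver 0→3 → N3(foll b5 [-])
[3] deliver 3→0 → ∅
[4] deliver 0→2 → N2(foll b5 [-])
[5] deliver 2→0 → N0(lead b5 [-])
[6] propose(0,'q') → ∅
[7] deliver 0→2 → N2(foll b5 [q])
[8] deliver 2→0 → ∅
[9] deliver 0→4 → N4(foll b5 [-])
[10] deliver 4→0 → ∅
[11] timeout(0) → N0(cand b10 [-])
[12] deliver 0→4 → N4(foll b5 [q])
[13] deliver 4→0 → ∅
[14] deliver 0→1 → N1(foll b5 [-])
[15] deliver 1→0 → ∅
[16] deliver 4→1 → ∅
[17] deliver 1→3 → ∅
[18] deliver 2→3 → ∅
[19] timeout(4) → N4(cand b14 [q])
[20] crash(4) → N4(✗cand b14 [q])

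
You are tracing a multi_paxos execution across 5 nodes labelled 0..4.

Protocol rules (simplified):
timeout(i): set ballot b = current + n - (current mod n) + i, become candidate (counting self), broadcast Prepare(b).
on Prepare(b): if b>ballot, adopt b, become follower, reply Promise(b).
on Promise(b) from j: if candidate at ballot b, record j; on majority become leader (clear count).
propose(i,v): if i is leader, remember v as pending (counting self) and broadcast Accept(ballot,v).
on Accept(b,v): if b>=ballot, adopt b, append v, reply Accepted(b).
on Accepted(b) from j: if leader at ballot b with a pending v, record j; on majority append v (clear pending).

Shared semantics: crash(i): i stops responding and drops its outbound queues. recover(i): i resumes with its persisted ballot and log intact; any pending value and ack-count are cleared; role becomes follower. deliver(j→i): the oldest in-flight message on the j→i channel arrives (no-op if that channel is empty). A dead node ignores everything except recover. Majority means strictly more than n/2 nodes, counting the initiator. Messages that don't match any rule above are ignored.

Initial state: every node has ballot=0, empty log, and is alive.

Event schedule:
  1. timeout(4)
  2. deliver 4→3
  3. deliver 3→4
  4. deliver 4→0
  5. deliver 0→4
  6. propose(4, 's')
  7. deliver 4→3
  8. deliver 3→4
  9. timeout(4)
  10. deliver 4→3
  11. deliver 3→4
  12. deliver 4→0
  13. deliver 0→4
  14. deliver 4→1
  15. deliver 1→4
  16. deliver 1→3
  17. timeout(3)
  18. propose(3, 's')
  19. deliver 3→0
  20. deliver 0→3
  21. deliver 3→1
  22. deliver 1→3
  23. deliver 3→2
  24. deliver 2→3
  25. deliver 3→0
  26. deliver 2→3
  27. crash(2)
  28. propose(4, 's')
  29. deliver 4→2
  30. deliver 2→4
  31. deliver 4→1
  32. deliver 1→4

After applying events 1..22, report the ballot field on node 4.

14

step 1 timeout(4): 4={cand,b=9,log=-}
step 2 deliver 4→3: 3={foll,b=9,log=-}
step 3 deliver 3→4: —
step 4 deliver 4→0: 0={foll,b=9,log=-}
step 5 deliver 0→4: 4={lead,b=9,log=-}
step 6 propose(4,'s'): —
step 7 deliver 4→3: 3={foll,b=9,log=s}
step 8 deliver 3→4: —
step 9 timeout(4): 4={cand,b=14,log=-}
step 10 deliver 4→3: 3={foll,b=14,log=s}
step 11 deliver 3→4: —
step 12 deliver 4→0: 0={foll,b=9,log=s}
step 13 deliver 0→4: —
step 14 deliver 4→1: 1={foll,b=9,log=-}
step 15 deliver 1→4: —
step 16 deliver 1→3: —
step 17 timeout(3): 3={cand,b=18,log=s}
step 18 propose(3,'s'): —
step 19 deliver 3→0: 0={foll,b=18,log=s}
step 20 deliver 0→3: —
step 21 deliver 3→1: 1={foll,b=18,log=-}
step 22 deliver 1→3: 3={lead,b=18,log=s}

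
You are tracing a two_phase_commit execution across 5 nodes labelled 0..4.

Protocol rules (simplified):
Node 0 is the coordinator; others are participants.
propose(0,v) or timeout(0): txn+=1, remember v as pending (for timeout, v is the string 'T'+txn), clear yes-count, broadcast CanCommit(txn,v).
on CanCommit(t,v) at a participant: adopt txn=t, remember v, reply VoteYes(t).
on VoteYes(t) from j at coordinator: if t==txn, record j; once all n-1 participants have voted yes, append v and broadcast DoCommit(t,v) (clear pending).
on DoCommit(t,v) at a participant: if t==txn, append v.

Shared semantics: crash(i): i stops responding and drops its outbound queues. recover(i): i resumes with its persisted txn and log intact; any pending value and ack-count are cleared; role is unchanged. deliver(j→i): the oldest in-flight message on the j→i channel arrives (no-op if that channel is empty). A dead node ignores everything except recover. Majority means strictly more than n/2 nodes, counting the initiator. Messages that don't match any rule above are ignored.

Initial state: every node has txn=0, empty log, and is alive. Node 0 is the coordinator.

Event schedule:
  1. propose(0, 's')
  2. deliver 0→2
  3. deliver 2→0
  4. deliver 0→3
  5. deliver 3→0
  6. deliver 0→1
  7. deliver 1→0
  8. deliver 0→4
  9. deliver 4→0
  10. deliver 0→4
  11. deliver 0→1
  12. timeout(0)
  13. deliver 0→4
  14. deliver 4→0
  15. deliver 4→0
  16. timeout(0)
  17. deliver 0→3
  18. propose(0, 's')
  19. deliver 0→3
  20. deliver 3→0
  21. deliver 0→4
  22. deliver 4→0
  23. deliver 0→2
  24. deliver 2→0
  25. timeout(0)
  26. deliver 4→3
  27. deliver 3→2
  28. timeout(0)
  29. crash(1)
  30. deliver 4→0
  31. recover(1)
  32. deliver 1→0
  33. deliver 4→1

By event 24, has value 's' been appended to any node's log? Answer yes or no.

yes

e1 propose(0,'s'): 0[coor,t=1,-]
e2 deliver 0→2: 2[part,t=1,-]
e3 deliver 2→0: ·
e4 deliver 0→3: 3[part,t=1,-]
e5 deliver 3→0: ·
e6 deliver 0→1: 1[part,t=1,-]
e7 deliver 1→0: ·
e8 deliver 0→4: 4[part,t=1,-]
e9 deliver 4→0: 0[coor,t=1,s]
e10 deliver 0→4: 4[part,t=1,s]
e11 deliver 0→1: 1[part,t=1,s]
e12 timeout(0): 0[coor,t=2,s]
e13 deliver 0→4: 4[part,t=2,s]
e14 deliver 4→0: ·
e15 deliver 4→0: ·
e16 timeout(0): 0[coor,t=3,s]
e17 deliver 0→3: 3[part,t=1,s]
e18 propose(0,'s'): 0[coor,t=4,s]
e19 deliver 0→3: 3[part,t=2,s]
e20 deliver 3→0: ·
e21 deliver 0→4: 4[part,t=3,s]
e22 deliver 4→0: ·
e23 deliver 0→2: 2[part,t=1,s]
e24 deliver 2→0: ·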